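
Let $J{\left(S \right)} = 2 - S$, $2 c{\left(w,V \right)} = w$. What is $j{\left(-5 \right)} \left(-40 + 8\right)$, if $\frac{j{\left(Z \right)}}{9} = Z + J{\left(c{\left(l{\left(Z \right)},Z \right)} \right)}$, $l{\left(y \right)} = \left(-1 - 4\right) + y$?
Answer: $-576$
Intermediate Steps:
$l{\left(y \right)} = -5 + y$
$c{\left(w,V \right)} = \frac{w}{2}$
$j{\left(Z \right)} = \frac{81}{2} + \frac{9 Z}{2}$ ($j{\left(Z \right)} = 9 \left(Z - \left(-2 + \frac{-5 + Z}{2}\right)\right) = 9 \left(Z - \left(- \frac{9}{2} + \frac{Z}{2}\right)\right) = 9 \left(\frac{9}{2} + \frac{Z}{2}\right) = \frac{81}{2} + \frac{9 Z}{2}$)
$j{\left(-5 \right)} \left(-40 + 8\right) = \left(\frac{81}{2} + \frac{9}{2} \left(-5\right)\right) \left(-40 + 8\right) = \left(\frac{81}{2} - \frac{45}{2}\right) \left(-32\right) = 18 \left(-32\right) = -576$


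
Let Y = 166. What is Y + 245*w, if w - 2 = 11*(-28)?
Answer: -74804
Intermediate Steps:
w = -306 (w = 2 + 11*(-28) = 2 - 308 = -306)
Y + 245*w = 166 + 245*(-306) = 166 - 74970 = -74804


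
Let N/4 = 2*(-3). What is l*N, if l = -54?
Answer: 1296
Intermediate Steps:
N = -24 (N = 4*(2*(-3)) = 4*(-6) = -24)
l*N = -54*(-24) = 1296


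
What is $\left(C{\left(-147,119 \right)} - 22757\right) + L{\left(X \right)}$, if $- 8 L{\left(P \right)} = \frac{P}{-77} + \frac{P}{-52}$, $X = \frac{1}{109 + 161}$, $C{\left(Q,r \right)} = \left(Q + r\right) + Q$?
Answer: $- \frac{66110204117}{2882880} \approx -22932.0$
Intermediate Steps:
$C{\left(Q,r \right)} = r + 2 Q$
$X = \frac{1}{270} \approx 0.0037037$
$L{\left(P \right)} = \frac{129 P}{32032}$ ($L{\left(P \right)} = - \frac{\frac{P}{-77} + \frac{P}{-52}}{8} = - \frac{P \left(- \frac{1}{77}\right) + P \left(- \frac{1}{52}\right)}{8} = - \frac{- \frac{P}{77} - \frac{P}{52}}{8} = - \frac{\left(- \frac{129}{4004}\right) P}{8} = \frac{129 P}{32032}$)
$\left(C{\left(-147,119 \right)} - 22757\right) + L{\left(X \right)} = \left(\left(119 + 2 \left(-147\right)\right) - 22757\right) + \frac{129}{32032} \cdot \frac{1}{270} = \left(\left(119 - 294\right) - 22757\right) + \frac{43}{2882880} = \left(-175 - 22757\right) + \frac{43}{2882880} = -22932 + \frac{43}{2882880} = - \frac{66110204117}{2882880}$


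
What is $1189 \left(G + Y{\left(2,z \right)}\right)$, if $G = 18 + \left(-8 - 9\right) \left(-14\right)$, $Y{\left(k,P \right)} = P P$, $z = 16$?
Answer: $608768$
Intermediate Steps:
$Y{\left(k,P \right)} = P^{2}$
$G = 256$ ($G = 18 - -238 = 18 + 238 = 256$)
$1189 \left(G + Y{\left(2,z \right)}\right) = 1189 \left(256 + 16^{2}\right) = 1189 \left(256 + 256\right) = 1189 \cdot 512 = 608768$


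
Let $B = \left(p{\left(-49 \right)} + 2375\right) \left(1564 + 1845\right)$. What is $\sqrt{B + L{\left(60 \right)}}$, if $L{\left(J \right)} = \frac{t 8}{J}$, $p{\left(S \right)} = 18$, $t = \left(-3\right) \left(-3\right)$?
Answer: $\frac{\sqrt{203943455}}{5} \approx 2856.2$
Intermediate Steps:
$t = 9$
$B = 8157737$ ($B = \left(18 + 2375\right) \left(1564 + 1845\right) = 2393 \cdot 3409 = 8157737$)
$L{\left(J \right)} = \frac{72}{J}$ ($L{\left(J \right)} = \frac{9 \cdot 8}{J} = \frac{72}{J}$)
$\sqrt{B + L{\left(60 \right)}} = \sqrt{8157737 + \frac{72}{60}} = \sqrt{8157737 + 72 \cdot \frac{1}{60}} = \sqrt{8157737 + \frac{6}{5}} = \sqrt{\frac{40788691}{5}} = \frac{\sqrt{203943455}}{5}$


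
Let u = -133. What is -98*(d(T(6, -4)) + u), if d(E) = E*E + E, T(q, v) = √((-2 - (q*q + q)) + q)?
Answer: 16758 - 98*I*√38 ≈ 16758.0 - 604.11*I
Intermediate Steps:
T(q, v) = √(-2 - q²) (T(q, v) = √((-2 - (q² + q)) + q) = √((-2 - (q + q²)) + q) = √((-2 + (-q - q²)) + q) = √((-2 - q - q²) + q) = √(-2 - q²))
d(E) = E + E² (d(E) = E² + E = E + E²)
-98*(d(T(6, -4)) + u) = -98*(√(-2 - 1*6²)*(1 + √(-2 - 1*6²)) - 133) = -98*(√(-2 - 1*36)*(1 + √(-2 - 1*36)) - 133) = -98*(√(-2 - 36)*(1 + √(-2 - 36)) - 133) = -98*(√(-38)*(1 + √(-38)) - 133) = -98*((I*√38)*(1 + I*√38) - 133) = -98*(I*√38*(1 + I*√38) - 133) = -98*(-133 + I*√38*(1 + I*√38)) = 13034 - 98*I*√38*(1 + I*√38)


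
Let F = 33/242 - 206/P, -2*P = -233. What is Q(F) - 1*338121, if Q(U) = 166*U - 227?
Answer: -867880219/2563 ≈ -3.3862e+5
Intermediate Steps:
P = 233/2 (P = -1/2*(-233) = 233/2 ≈ 116.50)
F = -8365/5126 (F = 33/242 - 206/233/2 = 33*(1/242) - 206*2/233 = 3/22 - 412/233 = -8365/5126 ≈ -1.6319)
Q(U) = -227 + 166*U
Q(F) - 1*338121 = (-227 + 166*(-8365/5126)) - 1*338121 = (-227 - 694295/2563) - 338121 = -1276096/2563 - 338121 = -867880219/2563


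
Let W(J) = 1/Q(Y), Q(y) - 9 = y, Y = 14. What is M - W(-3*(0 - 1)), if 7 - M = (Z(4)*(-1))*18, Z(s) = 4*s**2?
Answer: 26656/23 ≈ 1159.0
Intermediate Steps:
Q(y) = 9 + y
M = 1159 (M = 7 - (4*4**2)*(-1)*18 = 7 - (4*16)*(-1)*18 = 7 - 64*(-1)*18 = 7 - (-64)*18 = 7 - 1*(-1152) = 7 + 1152 = 1159)
W(J) = 1/23 (W(J) = 1/(9 + 14) = 1/23)
M - W(-3*(0 - 1)) = 1159 - 1*1/23 = 1159 - 1/23 = 26656/23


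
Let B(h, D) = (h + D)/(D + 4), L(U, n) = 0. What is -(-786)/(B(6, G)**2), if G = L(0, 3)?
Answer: 1048/3 ≈ 349.33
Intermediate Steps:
G = 0
B(h, D) = (D + h)/(4 + D)
-(-786)/(B(6, G)**2) = -(-786)/(((0 + 6)/(4 + 0))**2) = -(-786)/((6/4)**2) = -(-786)/(((1/4)*6)**2) = -(-786)/((3/2)**2) = -(-786)/9/4 = -(-786)*4/9 = -1*(-1048/3) = 1048/3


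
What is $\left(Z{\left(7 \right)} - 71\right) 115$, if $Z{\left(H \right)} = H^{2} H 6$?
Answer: $228505$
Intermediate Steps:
$Z{\left(H \right)} = 6 H^{3}$ ($Z{\left(H \right)} = H^{3} \cdot 6 = 6 H^{3}$)
$\left(Z{\left(7 \right)} - 71\right) 115 = \left(6 \cdot 7^{3} - 71\right) 115 = \left(6 \cdot 343 - 71\right) 115 = \left(2058 - 71\right) 115 = 1987 \cdot 115 = 228505$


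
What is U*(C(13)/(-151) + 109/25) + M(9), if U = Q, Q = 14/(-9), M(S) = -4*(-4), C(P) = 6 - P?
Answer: 310724/33975 ≈ 9.1457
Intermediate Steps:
M(S) = 16
Q = -14/9 (Q = 14*(-⅑) = -14/9 ≈ -1.5556)
U = -14/9 ≈ -1.5556
U*(C(13)/(-151) + 109/25) + M(9) = -14*((6 - 1*13)/(-151) + 109/25)/9 + 16 = -14*((6 - 13)*(-1/151) + 109*(1/25))/9 + 16 = -14*(-7*(-1/151) + 109/25)/9 + 16 = -14*(7/151 + 109/25)/9 + 16 = -14/9*16634/3775 + 16 = -232876/33975 + 16 = 310724/33975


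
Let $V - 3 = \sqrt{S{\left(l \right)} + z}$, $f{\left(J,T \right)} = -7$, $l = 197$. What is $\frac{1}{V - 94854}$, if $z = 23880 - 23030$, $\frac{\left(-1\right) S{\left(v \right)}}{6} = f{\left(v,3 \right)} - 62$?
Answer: $- \frac{94851}{8996710937} - \frac{4 \sqrt{79}}{8996710937} \approx -1.0547 \cdot 10^{-5}$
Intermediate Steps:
$S{\left(v \right)} = 414$ ($S{\left(v \right)} = - 6 \left(-7 - 62\right) = \left(-6\right) \left(-69\right) = 414$)
$z = 850$
$V = 3 + 4 \sqrt{79}$ ($V = 3 + \sqrt{414 + 850} = 3 + \sqrt{1264} = 3 + 4 \sqrt{79} \approx 38.553$)
$\frac{1}{V - 94854} = \frac{1}{\left(3 + 4 \sqrt{79}\right) - 94854} = \frac{1}{-94851 + 4 \sqrt{79}}$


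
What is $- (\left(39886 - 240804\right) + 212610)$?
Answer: $-11692$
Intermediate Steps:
$- (\left(39886 - 240804\right) + 212610) = - (-200918 + 212610) = \left(-1\right) 11692 = -11692$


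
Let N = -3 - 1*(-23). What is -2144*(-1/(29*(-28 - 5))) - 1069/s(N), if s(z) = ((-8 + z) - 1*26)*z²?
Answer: -10983367/5359200 ≈ -2.0494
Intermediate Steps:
N = 20 (N = -3 + 23 = 20)
s(z) = z²*(-34 + z) (s(z) = ((-8 + z) - 26)*z² = (-34 + z)*z² = z²*(-34 + z))
-2144*(-1/(29*(-28 - 5))) - 1069/s(N) = -2144*(-1/(29*(-28 - 5))) - 1069*1/(400*(-34 + 20)) = -2144/((-29*(-33))) - 1069/(400*(-14)) = -2144/957 - 1069/(-5600) = -2144*1/957 - 1069*(-1/5600) = -2144/957 + 1069/5600 = -10983367/5359200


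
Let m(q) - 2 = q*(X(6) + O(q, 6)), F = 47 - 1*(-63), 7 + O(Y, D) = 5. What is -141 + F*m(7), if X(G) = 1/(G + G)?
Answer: -8381/6 ≈ -1396.8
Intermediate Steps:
O(Y, D) = -2 (O(Y, D) = -7 + 5 = -2)
X(G) = 1/(2*G)
F = 110 (F = 47 + 63 = 110)
m(q) = 2 - 23*q/12 (m(q) = 2 + q*((½)/6 - 2) = 2 + q*((½)*(⅙) - 2) = 2 + q*(1/12 - 2) = 2 + q*(-23/12) = 2 - 23*q/12)
-141 + F*m(7) = -141 + 110*(2 - 23/12*7) = -141 + 110*(2 - 161/12) = -141 + 110*(-137/12) = -141 - 7535/6 = -8381/6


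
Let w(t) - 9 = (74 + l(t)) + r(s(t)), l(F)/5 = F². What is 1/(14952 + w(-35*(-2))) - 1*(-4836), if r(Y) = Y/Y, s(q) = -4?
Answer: 191196097/39536 ≈ 4836.0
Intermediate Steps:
r(Y) = 1
l(F) = 5*F²
w(t) = 84 + 5*t² (w(t) = 9 + ((74 + 5*t²) + 1) = 9 + (75 + 5*t²) = 84 + 5*t²)
1/(14952 + w(-35*(-2))) - 1*(-4836) = 1/(14952 + (84 + 5*(-35*(-2))²)) - 1*(-4836) = 1/(14952 + (84 + 5*70²)) + 4836 = 1/(14952 + (84 + 5*4900)) + 4836 = 1/(14952 + (84 + 24500)) + 4836 = 1/(14952 + 24584) + 4836 = 1/39536 + 4836 = 191196097/39536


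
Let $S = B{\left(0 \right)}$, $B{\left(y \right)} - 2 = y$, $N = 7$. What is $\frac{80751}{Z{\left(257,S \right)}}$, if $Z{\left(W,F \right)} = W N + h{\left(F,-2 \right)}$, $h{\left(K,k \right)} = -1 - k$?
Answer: $\frac{26917}{600} \approx 44.862$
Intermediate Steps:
$B{\left(y \right)} = 2 + y$
$S = 2$ ($S = 2 + 0 = 2$)
$Z{\left(W,F \right)} = 1 + 7 W$ ($Z{\left(W,F \right)} = W 7 - -1 = 7 W + \left(-1 + 2\right) = 7 W + 1 = 1 + 7 W$)
$\frac{80751}{Z{\left(257,S \right)}} = \frac{80751}{1 + 7 \cdot 257} = \frac{80751}{1 + 1799} = \frac{80751}{1800} = 80751 \cdot \frac{1}{1800} = \frac{26917}{600}$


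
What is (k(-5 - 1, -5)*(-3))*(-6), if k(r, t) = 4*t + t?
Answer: -450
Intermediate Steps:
k(r, t) = 5*t
(k(-5 - 1, -5)*(-3))*(-6) = ((5*(-5))*(-3))*(-6) = -25*(-3)*(-6) = 75*(-6) = -450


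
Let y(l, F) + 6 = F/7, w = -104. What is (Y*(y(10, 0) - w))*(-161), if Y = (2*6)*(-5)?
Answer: 946680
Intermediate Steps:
Y = -60 (Y = 12*(-5) = -60)
y(l, F) = -6 + F/7
(Y*(y(10, 0) - w))*(-161) = -60*((-6 + (1/7)*0) - 1*(-104))*(-161) = -60*((-6 + 0) + 104)*(-161) = -60*(-6 + 104)*(-161) = -60*98*(-161) = -5880*(-161) = 946680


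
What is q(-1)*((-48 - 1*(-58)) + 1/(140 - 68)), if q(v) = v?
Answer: -721/72 ≈ -10.014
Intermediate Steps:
q(-1)*((-48 - 1*(-58)) + 1/(140 - 68)) = -((-48 - 1*(-58)) + 1/(140 - 68)) = -((-48 + 58) + 1/72) = -(10 + 1/72) = -1*721/72 = -721/72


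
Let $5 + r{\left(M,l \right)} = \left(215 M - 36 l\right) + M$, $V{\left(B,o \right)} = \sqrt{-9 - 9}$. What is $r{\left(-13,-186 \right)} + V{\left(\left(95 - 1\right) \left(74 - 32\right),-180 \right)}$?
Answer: $3883 + 3 i \sqrt{2} \approx 3883.0 + 4.2426 i$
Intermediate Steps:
$V{\left(B,o \right)} = 3 i \sqrt{2}$ ($V{\left(B,o \right)} = \sqrt{-18} = 3 i \sqrt{2}$)
$r{\left(M,l \right)} = -5 - 36 l + 216 M$ ($r{\left(M,l \right)} = -5 + \left(\left(215 M - 36 l\right) + M\right) = -5 + \left(\left(- 36 l + 215 M\right) + M\right) = -5 + \left(- 36 l + 216 M\right) = -5 - 36 l + 216 M$)
$r{\left(-13,-186 \right)} + V{\left(\left(95 - 1\right) \left(74 - 32\right),-180 \right)} = \left(-5 - -6696 + 216 \left(-13\right)\right) + 3 i \sqrt{2} = \left(-5 + 6696 - 2808\right) + 3 i \sqrt{2} = 3883 + 3 i \sqrt{2}$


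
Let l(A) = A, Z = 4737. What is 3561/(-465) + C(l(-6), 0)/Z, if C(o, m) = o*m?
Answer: -1187/155 ≈ -7.6581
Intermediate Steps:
C(o, m) = m*o
3561/(-465) + C(l(-6), 0)/Z = 3561/(-465) + (0*(-6))/4737 = 3561*(-1/465) + 0*(1/4737) = -1187/155 + 0 = -1187/155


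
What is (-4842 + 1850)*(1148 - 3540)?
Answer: 7156864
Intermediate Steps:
(-4842 + 1850)*(1148 - 3540) = -2992*(-2392) = 7156864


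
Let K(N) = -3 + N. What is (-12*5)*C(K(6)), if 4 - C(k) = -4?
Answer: -480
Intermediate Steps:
C(k) = 8 (C(k) = 4 - 1*(-4) = 4 + 4 = 8)
(-12*5)*C(K(6)) = -12*5*8 = -60*8 = -480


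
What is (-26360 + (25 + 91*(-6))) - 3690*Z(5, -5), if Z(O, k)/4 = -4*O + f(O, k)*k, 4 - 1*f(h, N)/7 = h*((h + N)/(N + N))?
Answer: 2334719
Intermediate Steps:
f(h, N) = 28 - 7*h*(N + h)/(2*N) (f(h, N) = 28 - 7*h*(h + N)/(N + N) = 28 - 7*h*(N + h)/((2*N)) = 28 - 7*h*(N + h)*(1/(2*N)) = 28 - 7*h*(N + h)/(2*N))
Z(O, k) = -16*O + 4*k*(28 - 7*O/2 - 7*O²/(2*k)) (Z(O, k) = 4*(-4*O + (28 - 7*O/2 - 7*O²/(2*k))*k) = 4*(-4*O + k*(28 - 7*O/2 - 7*O²/(2*k))) = -16*O + 4*k*(28 - 7*O/2 - 7*O²/(2*k)))
(-26360 + (25 + 91*(-6))) - 3690*Z(5, -5) = (-26360 + (25 + 91*(-6))) - 3690*(-16*5 - 14*5² + 112*(-5) - 14*5*(-5)) = (-26360 + (25 - 546)) - 3690*(-80 - 14*25 - 560 + 350) = (-26360 - 521) - 3690*(-80 - 350 - 560 + 350) = -26881 - 3690*(-640) = -26881 + 2361600 = 2334719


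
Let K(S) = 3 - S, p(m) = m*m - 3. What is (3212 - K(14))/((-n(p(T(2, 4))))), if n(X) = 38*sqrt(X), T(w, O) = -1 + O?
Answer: -3223*sqrt(6)/228 ≈ -34.626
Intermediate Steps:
p(m) = -3 + m**2 (p(m) = m**2 - 3 = -3 + m**2)
(3212 - K(14))/((-n(p(T(2, 4))))) = (3212 - (3 - 1*14))/((-38*sqrt(-3 + (-1 + 4)**2))) = (3212 - (3 - 14))/((-38*sqrt(-3 + 3**2))) = (3212 - 1*(-11))/((-38*sqrt(-3 + 9))) = (3212 + 11)/((-38*sqrt(6))) = 3223/((-38*sqrt(6))) = 3223*(-sqrt(6)/228) = -3223*sqrt(6)/228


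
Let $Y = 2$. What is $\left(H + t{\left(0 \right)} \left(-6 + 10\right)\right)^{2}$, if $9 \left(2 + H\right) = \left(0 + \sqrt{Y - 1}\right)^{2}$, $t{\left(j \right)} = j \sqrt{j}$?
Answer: $\frac{289}{81} \approx 3.5679$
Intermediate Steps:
$t{\left(j \right)} = j^{\frac{3}{2}}$
$H = - \frac{17}{9}$ ($H = -2 + \frac{\left(0 + \sqrt{2 - 1}\right)^{2}}{9} = -2 + \frac{\left(0 + \sqrt{1}\right)^{2}}{9} = -2 + \frac{\left(0 + 1\right)^{2}}{9} = -2 + \frac{1^{2}}{9} = -2 + \frac{1}{9} \cdot 1 = -2 + \frac{1}{9} = - \frac{17}{9} \approx -1.8889$)
$\left(H + t{\left(0 \right)} \left(-6 + 10\right)\right)^{2} = \left(- \frac{17}{9} + 0^{\frac{3}{2}} \left(-6 + 10\right)\right)^{2} = \left(- \frac{17}{9} + 0 \cdot 4\right)^{2} = \left(- \frac{17}{9} + 0\right)^{2} = \left(- \frac{17}{9}\right)^{2} = \frac{289}{81}$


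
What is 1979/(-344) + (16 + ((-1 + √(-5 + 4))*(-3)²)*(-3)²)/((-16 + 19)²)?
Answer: -40171/3096 + 9*I ≈ -12.975 + 9.0*I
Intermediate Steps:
1979/(-344) + (16 + ((-1 + √(-5 + 4))*(-3)²)*(-3)²)/((-16 + 19)²) = 1979*(-1/344) + (16 + ((-1 + √(-1))*9)*9)/(3²) = -1979/344 + (16 + ((-1 + I)*9)*9)/9 = -1979/344 + (16 + (-9 + 9*I)*9)*(⅑) = -1979/344 + (16 + (-81 + 81*I))*(⅑) = -1979/344 + (-65 + 81*I)*(⅑) = -1979/344 + (-65/9 + 9*I) = -40171/3096 + 9*I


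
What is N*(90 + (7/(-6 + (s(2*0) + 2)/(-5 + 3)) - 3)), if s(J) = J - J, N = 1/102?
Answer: 43/51 ≈ 0.84314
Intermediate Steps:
N = 1/102 ≈ 0.0098039
s(J) = 0
N*(90 + (7/(-6 + (s(2*0) + 2)/(-5 + 3)) - 3)) = (90 + (7/(-6 + (0 + 2)/(-5 + 3)) - 3))/102 = (90 + (7/(-6 + 2/(-2)) - 3))/102 = (90 + (7/(-6 + 2*(-½)) - 3))/102 = (90 + (7/(-6 - 1) - 3))/102 = (90 + (7/(-7) - 3))/102 = (90 + (-⅐*7 - 3))/102 = (90 + (-1 - 3))/102 = (90 - 4)/102 = (1/102)*86 = 43/51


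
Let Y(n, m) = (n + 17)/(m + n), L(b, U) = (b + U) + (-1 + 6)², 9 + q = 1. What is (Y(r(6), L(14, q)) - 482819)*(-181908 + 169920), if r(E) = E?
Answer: 5788026720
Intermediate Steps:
q = -8 (q = -9 + 1 = -8)
L(b, U) = 25 + U + b (L(b, U) = (U + b) + 5² = (U + b) + 25 = 25 + U + b)
Y(n, m) = (17 + n)/(m + n)
(Y(r(6), L(14, q)) - 482819)*(-181908 + 169920) = ((17 + 6)/((25 - 8 + 14) + 6) - 482819)*(-181908 + 169920) = (23/(31 + 6) - 482819)*(-11988) = (23/37 - 482819)*(-11988) = -17864280/37*(-11988) = 5788026720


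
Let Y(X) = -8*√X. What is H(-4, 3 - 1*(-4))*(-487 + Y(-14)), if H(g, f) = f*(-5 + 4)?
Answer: 3409 + 56*I*√14 ≈ 3409.0 + 209.53*I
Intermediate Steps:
H(g, f) = -f (H(g, f) = f*(-1) = -f)
H(-4, 3 - 1*(-4))*(-487 + Y(-14)) = (-(3 - 1*(-4)))*(-487 - 8*I*√14) = (-(3 + 4))*(-487 - 8*I*√14) = (-1*7)*(-487 - 8*I*√14) = -7*(-487 - 8*I*√14) = 3409 + 56*I*√14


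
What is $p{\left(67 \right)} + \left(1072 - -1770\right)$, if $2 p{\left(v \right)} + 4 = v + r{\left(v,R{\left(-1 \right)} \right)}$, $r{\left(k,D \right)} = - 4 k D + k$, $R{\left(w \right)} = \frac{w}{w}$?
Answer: $2773$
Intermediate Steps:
$R{\left(w \right)} = 1$
$r{\left(k,D \right)} = k - 4 D k$ ($r{\left(k,D \right)} = - 4 D k + k = k - 4 D k$)
$p{\left(v \right)} = -2 - v$ ($p{\left(v \right)} = -2 + \frac{v + v \left(1 - 4\right)}{2} = -2 + \frac{v + v \left(-3\right)}{2} = -2 + \frac{v - 3 v}{2} = -2 + \frac{\left(-2\right) v}{2} = -2 - v$)
$p{\left(67 \right)} + \left(1072 - -1770\right) = \left(-2 - 67\right) + \left(1072 - -1770\right) = \left(-2 - 67\right) + \left(1072 + 1770\right) = -69 + 2842 = 2773$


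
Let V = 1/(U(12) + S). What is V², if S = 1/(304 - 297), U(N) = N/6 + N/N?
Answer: 49/484 ≈ 0.10124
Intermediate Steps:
U(N) = 1 + N/6 (U(N) = N*(⅙) + 1 = N/6 + 1 = 1 + N/6)
S = ⅐ (S = 1/7 = ⅐ ≈ 0.14286)
V = 7/22 (V = 1/((1 + (⅙)*12) + ⅐) = 1/((1 + 2) + ⅐) = 1/(3 + ⅐) = 1/(22/7) = 7/22 ≈ 0.31818)
V² = (7/22)² = 49/484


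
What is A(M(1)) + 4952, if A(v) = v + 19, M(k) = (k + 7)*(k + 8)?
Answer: 5043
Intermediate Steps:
M(k) = (7 + k)*(8 + k)
A(v) = 19 + v
A(M(1)) + 4952 = (19 + (56 + 1**2 + 15*1)) + 4952 = (19 + (56 + 1 + 15)) + 4952 = (19 + 72) + 4952 = 91 + 4952 = 5043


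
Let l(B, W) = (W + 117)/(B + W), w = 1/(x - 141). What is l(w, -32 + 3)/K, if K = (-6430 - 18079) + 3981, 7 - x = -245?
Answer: 1221/8257388 ≈ 0.00014787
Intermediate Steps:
x = 252 (x = 7 - 1*(-245) = 7 + 245 = 252)
w = 1/111 (w = 1/(252 - 141) = 1/111 ≈ 0.0090090)
l(B, W) = (117 + W)/(B + W)
K = -20528 (K = -24509 + 3981 = -20528)
l(w, -32 + 3)/K = ((117 + (-32 + 3))/(1/111 + (-32 + 3)))/(-20528) = ((117 - 29)/(1/111 - 29))*(-1/20528) = (88/(-3218/111))*(-1/20528) = -111/3218*88*(-1/20528) = -4884/1609*(-1/20528) = 1221/8257388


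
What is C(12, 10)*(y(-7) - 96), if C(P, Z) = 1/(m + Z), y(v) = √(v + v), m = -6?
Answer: -24 + I*√14/4 ≈ -24.0 + 0.93541*I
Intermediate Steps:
y(v) = √2*√v (y(v) = √(2*v) = √2*√v)
C(P, Z) = 1/(-6 + Z)
C(12, 10)*(y(-7) - 96) = (√2*√(-7) - 96)/(-6 + 10) = (√2*(I*√7) - 96)/4 = (I*√14 - 96)/4 = (-96 + I*√14)/4 = -24 + I*√14/4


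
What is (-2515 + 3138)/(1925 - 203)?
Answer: 89/246 ≈ 0.36179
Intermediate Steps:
(-2515 + 3138)/(1925 - 203) = 623/1722 = 623*(1/1722) = 89/246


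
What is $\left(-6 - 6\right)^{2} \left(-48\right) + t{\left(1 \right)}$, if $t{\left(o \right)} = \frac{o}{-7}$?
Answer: $- \frac{48385}{7} \approx -6912.1$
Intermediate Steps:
$t{\left(o \right)} = - \frac{o}{7}$ ($t{\left(o \right)} = o \left(- \frac{1}{7}\right) = - \frac{o}{7}$)
$\left(-6 - 6\right)^{2} \left(-48\right) + t{\left(1 \right)} = \left(-6 - 6\right)^{2} \left(-48\right) - \frac{1}{7} = \left(-12\right)^{2} \left(-48\right) - \frac{1}{7} = 144 \left(-48\right) - \frac{1}{7} = -6912 - \frac{1}{7} = - \frac{48385}{7}$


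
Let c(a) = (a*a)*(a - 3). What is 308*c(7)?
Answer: 60368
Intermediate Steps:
c(a) = a²*(-3 + a)
308*c(7) = 308*(7²*(-3 + 7)) = 308*(49*4) = 308*196 = 60368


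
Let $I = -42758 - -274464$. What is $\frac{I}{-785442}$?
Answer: $- \frac{115853}{392721} \approx -0.295$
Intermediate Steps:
$I = 231706$ ($I = -42758 + 274464 = 231706$)
$\frac{I}{-785442} = \frac{231706}{-785442} = 231706 \left(- \frac{1}{785442}\right) = - \frac{115853}{392721}$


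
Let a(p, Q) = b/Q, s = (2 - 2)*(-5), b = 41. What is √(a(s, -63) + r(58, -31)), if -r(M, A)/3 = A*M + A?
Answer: 2*√604870/21 ≈ 74.070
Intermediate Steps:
r(M, A) = -3*A - 3*A*M (r(M, A) = -3*(A*M + A) = -3*(A + A*M) = -3*A - 3*A*M)
s = 0 (s = 0*(-5) = 0)
a(p, Q) = 41/Q
√(a(s, -63) + r(58, -31)) = √(41/(-63) - 3*(-31)*(1 + 58)) = √(41*(-1/63) - 3*(-31)*59) = √(-41/63 + 5487) = √(345640/63) = 2*√604870/21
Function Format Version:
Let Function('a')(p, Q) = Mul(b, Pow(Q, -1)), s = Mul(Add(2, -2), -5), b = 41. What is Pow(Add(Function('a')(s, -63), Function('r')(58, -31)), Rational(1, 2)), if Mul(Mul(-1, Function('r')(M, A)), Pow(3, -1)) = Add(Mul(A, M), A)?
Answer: Mul(Rational(2, 21), Pow(604870, Rational(1, 2))) ≈ 74.070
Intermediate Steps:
Function('r')(M, A) = Add(Mul(-3, A), Mul(-3, A, M)) (Function('r')(M, A) = Mul(-3, Add(Mul(A, M), A)) = Mul(-3, Add(A, Mul(A, M))) = Add(Mul(-3, A), Mul(-3, A, M)))
s = 0 (s = Mul(0, -5) = 0)
Function('a')(p, Q) = Mul(41, Pow(Q, -1))
Pow(Add(Function('a')(s, -63), Function('r')(58, -31)), Rational(1, 2)) = Pow(Add(Mul(41, Pow(-63, -1)), Mul(-3, -31, Add(1, 58))), Rational(1, 2)) = Pow(Add(Mul(41, Rational(-1, 63)), Mul(-3, -31, 59)), Rational(1, 2)) = Pow(Add(Rational(-41, 63), 5487), Rational(1, 2)) = Pow(Rational(345640, 63), Rational(1, 2)) = Mul(Rational(2, 21), Pow(604870, Rational(1, 2)))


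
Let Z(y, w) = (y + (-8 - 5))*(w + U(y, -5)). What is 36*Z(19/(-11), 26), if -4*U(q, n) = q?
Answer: -1695654/121 ≈ -14014.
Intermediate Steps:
U(q, n) = -q/4
Z(y, w) = (-13 + y)*(w - y/4) (Z(y, w) = (y + (-8 - 5))*(w - y/4) = (y - 13)*(w - y/4) = (-13 + y)*(w - y/4))
36*Z(19/(-11), 26) = 36*(-13*26 - (19/(-11))**2/4 + 13*(19/(-11))/4 + 26*(19/(-11))) = 36*(-338 - (19*(-1/11))**2/4 + 13*(19*(-1/11))/4 + 26*(19*(-1/11))) = 36*(-338 - (-19/11)**2/4 + (13/4)*(-19/11) + 26*(-19/11)) = 36*(-338 - 1/4*361/121 - 247/44 - 494/11) = 36*(-338 - 361/484 - 247/44 - 494/11) = 36*(-94203/242) = -1695654/121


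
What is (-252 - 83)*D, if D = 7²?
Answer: -16415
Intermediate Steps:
D = 49
(-252 - 83)*D = (-252 - 83)*49 = -335*49 = -16415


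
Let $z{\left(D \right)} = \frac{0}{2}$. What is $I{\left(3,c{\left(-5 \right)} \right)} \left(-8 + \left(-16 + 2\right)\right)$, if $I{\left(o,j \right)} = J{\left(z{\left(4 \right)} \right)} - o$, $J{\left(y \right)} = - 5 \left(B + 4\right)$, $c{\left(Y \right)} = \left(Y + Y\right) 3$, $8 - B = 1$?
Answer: $1276$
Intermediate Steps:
$B = 7$ ($B = 8 - 1 = 7$)
$z{\left(D \right)} = 0$ ($z{\left(D \right)} = 0 \cdot \frac{1}{2} = 0$)
$c{\left(Y \right)} = 6 Y$ ($c{\left(Y \right)} = 2 Y 3 = 6 Y$)
$J{\left(y \right)} = -55$ ($J{\left(y \right)} = - 5 \left(7 + 4\right) = \left(-5\right) 11 = -55$)
$I{\left(o,j \right)} = -55 - o$
$I{\left(3,c{\left(-5 \right)} \right)} \left(-8 + \left(-16 + 2\right)\right) = \left(-55 - 3\right) \left(-8 + \left(-16 + 2\right)\right) = \left(-55 - 3\right) \left(-8 - 14\right) = \left(-58\right) \left(-22\right) = 1276$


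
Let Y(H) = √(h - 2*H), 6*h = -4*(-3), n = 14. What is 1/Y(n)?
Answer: -I*√26/26 ≈ -0.19612*I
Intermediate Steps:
h = 2 (h = (-4*(-3))/6 = (⅙)*12 = 2)
Y(H) = √(2 - 2*H)
1/Y(n) = 1/(√(2 - 2*14)) = 1/(√(2 - 28)) = 1/(√(-26)) = 1/(I*√26) = -I*√26/26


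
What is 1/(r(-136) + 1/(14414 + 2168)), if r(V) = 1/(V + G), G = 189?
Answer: 878846/16635 ≈ 52.831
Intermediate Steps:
r(V) = 1/(189 + V) (r(V) = 1/(V + 189) = 1/(189 + V))
1/(r(-136) + 1/(14414 + 2168)) = 1/(1/(189 - 136) + 1/(14414 + 2168)) = 1/(1/53 + 1/16582) = 1/(16635/878846) = 878846/16635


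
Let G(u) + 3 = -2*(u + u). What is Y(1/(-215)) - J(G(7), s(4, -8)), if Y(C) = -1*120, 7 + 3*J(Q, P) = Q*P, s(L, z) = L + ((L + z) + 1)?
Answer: -322/3 ≈ -107.33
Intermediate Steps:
G(u) = -3 - 4*u (G(u) = -3 - 2*(u + u) = -3 - 4*u)
s(L, z) = 1 + z + 2*L (s(L, z) = L + (1 + L + z) = 1 + z + 2*L)
J(Q, P) = -7/3 + P*Q/3 (J(Q, P) = -7/3 + (Q*P)/3 = -7/3 + (P*Q)/3 = -7/3 + P*Q/3)
Y(C) = -120
Y(1/(-215)) - J(G(7), s(4, -8)) = -120 - (-7/3 + (1 - 8 + 2*4)*(-3 - 4*7)/3) = -120 - (-7/3 + (1 - 8 + 8)*(-3 - 28)/3) = -120 - (-7/3 + (⅓)*1*(-31)) = -120 - (-7/3 - 31/3) = -120 - 1*(-38/3) = -120 + 38/3 = -322/3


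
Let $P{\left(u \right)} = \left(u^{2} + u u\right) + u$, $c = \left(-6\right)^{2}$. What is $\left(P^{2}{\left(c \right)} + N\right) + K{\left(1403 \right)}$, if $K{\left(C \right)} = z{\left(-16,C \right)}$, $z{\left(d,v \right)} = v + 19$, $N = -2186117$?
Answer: $4721689$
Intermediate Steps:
$c = 36$
$z{\left(d,v \right)} = 19 + v$
$K{\left(C \right)} = 19 + C$
$P{\left(u \right)} = u + 2 u^{2}$ ($P{\left(u \right)} = \left(u^{2} + u^{2}\right) + u = 2 u^{2} + u = u + 2 u^{2}$)
$\left(P^{2}{\left(c \right)} + N\right) + K{\left(1403 \right)} = \left(\left(36 \left(1 + 2 \cdot 36\right)\right)^{2} - 2186117\right) + \left(19 + 1403\right) = \left(\left(36 \left(1 + 72\right)\right)^{2} - 2186117\right) + 1422 = \left(\left(36 \cdot 73\right)^{2} - 2186117\right) + 1422 = \left(2628^{2} - 2186117\right) + 1422 = \left(6906384 - 2186117\right) + 1422 = 4720267 + 1422 = 4721689$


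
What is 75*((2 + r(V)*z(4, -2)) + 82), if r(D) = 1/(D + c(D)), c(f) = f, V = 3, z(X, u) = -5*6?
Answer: 5925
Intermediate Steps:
z(X, u) = -30
r(D) = 1/(2*D) (r(D) = 1/(D + D) = 1/(2*D))
75*((2 + r(V)*z(4, -2)) + 82) = 75*((2 + ((½)/3)*(-30)) + 82) = 75*((2 + ((½)*(⅓))*(-30)) + 82) = 75*((2 + (⅙)*(-30)) + 82) = 75*((2 - 5) + 82) = 75*(-3 + 82) = 75*79 = 5925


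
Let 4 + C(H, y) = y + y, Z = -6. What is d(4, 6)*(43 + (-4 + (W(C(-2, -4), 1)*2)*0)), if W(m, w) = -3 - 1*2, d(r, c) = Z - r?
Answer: -390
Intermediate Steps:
C(H, y) = -4 + 2*y (C(H, y) = -4 + (y + y) = -4 + 2*y)
d(r, c) = -6 - r
W(m, w) = -5 (W(m, w) = -3 - 2 = -5)
d(4, 6)*(43 + (-4 + (W(C(-2, -4), 1)*2)*0)) = (-6 - 1*4)*(43 + (-4 - 5*2*0)) = (-6 - 4)*(43 + (-4 - 10*0)) = -10*(43 + (-4 + 0)) = -10*(43 - 4) = -10*39 = -390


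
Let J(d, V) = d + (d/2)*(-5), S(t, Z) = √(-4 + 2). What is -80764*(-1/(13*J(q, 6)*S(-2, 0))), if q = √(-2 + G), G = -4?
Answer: 80764*√3/117 ≈ 1195.6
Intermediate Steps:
S(t, Z) = I*√2 (S(t, Z) = √(-2) = I*√2)
q = I*√6 (q = √(-2 - 4) = √(-6) = I*√6 ≈ 2.4495*I)
J(d, V) = -3*d/2 (J(d, V) = d + (d*(½))*(-5) = d + (d/2)*(-5) = d - 5*d/2 = -3*d/2)
-80764*(-1/(13*J(q, 6)*S(-2, 0))) = -80764*(-√3/117) = -(-80764)*√3/117 = 80764*√3/117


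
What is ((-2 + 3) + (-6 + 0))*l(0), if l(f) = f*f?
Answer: 0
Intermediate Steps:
l(f) = f²
((-2 + 3) + (-6 + 0))*l(0) = ((-2 + 3) + (-6 + 0))*0² = ((-2*1 + 3) - 6)*0 = ((-2 + 3) - 6)*0 = (1 - 6)*0 = -5*0 = 0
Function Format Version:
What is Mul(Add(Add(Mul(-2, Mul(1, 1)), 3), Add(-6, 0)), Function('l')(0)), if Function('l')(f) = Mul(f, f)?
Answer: 0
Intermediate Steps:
Function('l')(f) = Pow(f, 2)
Mul(Add(Add(Mul(-2, Mul(1, 1)), 3), Add(-6, 0)), Function('l')(0)) = Mul(Add(Add(Mul(-2, Mul(1, 1)), 3), Add(-6, 0)), Pow(0, 2)) = Mul(Add(Add(Mul(-2, 1), 3), -6), 0) = Mul(Add(Add(-2, 3), -6), 0) = Mul(Add(1, -6), 0) = Mul(-5, 0) = 0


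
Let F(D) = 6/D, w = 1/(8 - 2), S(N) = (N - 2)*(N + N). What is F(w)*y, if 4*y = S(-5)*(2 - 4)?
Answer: -1260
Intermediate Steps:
S(N) = 2*N*(-2 + N) (S(N) = (-2 + N)*(2*N) = 2*N*(-2 + N))
w = ⅙ (w = 1/6 = ⅙ ≈ 0.16667)
y = -35 (y = ((2*(-5)*(-2 - 5))*(2 - 4))/4 = ((2*(-5)*(-7))*(-2))/4 = (70*(-2))/4 = (¼)*(-140) = -35)
F(w)*y = (6/(⅙))*(-35) = (6*6)*(-35) = 36*(-35) = -1260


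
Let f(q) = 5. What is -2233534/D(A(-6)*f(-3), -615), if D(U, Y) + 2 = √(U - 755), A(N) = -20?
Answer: 4467068/859 + 6700602*I*√95/859 ≈ 5200.3 + 76030.0*I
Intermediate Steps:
D(U, Y) = -2 + √(-755 + U) (D(U, Y) = -2 + √(U - 755) = -2 + √(-755 + U))
-2233534/D(A(-6)*f(-3), -615) = -2233534/(-2 + √(-755 - 20*5)) = -2233534/(-2 + √(-755 - 100)) = -2233534/(-2 + √(-855)) = -2233534/(-2 + 3*I*√95)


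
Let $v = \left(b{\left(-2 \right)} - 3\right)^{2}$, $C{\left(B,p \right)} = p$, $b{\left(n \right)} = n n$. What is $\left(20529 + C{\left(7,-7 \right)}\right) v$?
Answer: $20522$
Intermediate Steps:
$b{\left(n \right)} = n^{2}$
$v = 1$ ($v = \left(\left(-2\right)^{2} - 3\right)^{2} = \left(4 - 3\right)^{2} = 1^{2} = 1$)
$\left(20529 + C{\left(7,-7 \right)}\right) v = \left(20529 - 7\right) 1 = 20522 \cdot 1 = 20522$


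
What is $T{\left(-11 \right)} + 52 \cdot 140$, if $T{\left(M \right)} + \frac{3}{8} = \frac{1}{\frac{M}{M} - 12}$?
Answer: $\frac{640599}{88} \approx 7279.5$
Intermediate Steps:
$T{\left(M \right)} = - \frac{41}{88}$ ($T{\left(M \right)} = - \frac{3}{8} + \frac{1}{\frac{M}{M} - 12} = - \frac{3}{8} + \frac{1}{1 - 12} = - \frac{3}{8} + \frac{1}{-11} = - \frac{3}{8} - \frac{1}{11} = - \frac{41}{88}$)
$T{\left(-11 \right)} + 52 \cdot 140 = - \frac{41}{88} + 52 \cdot 140 = - \frac{41}{88} + 7280 = \frac{640599}{88}$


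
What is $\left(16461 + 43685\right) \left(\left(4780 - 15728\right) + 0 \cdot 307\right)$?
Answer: $-658478408$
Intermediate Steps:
$\left(16461 + 43685\right) \left(\left(4780 - 15728\right) + 0 \cdot 307\right) = 60146 \left(\left(4780 - 15728\right) + 0\right) = 60146 \left(-10948 + 0\right) = 60146 \left(-10948\right) = -658478408$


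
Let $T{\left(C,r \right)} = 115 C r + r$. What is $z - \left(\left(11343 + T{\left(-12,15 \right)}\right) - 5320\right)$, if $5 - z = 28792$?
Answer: $-14125$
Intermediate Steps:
$z = -28787$ ($z = 5 - 28792 = -28787$)
$T{\left(C,r \right)} = r + 115 C r$ ($T{\left(C,r \right)} = 115 C r + r = r + 115 C r$)
$z - \left(\left(11343 + T{\left(-12,15 \right)}\right) - 5320\right) = -28787 - \left(\left(11343 + 15 \left(1 + 115 \left(-12\right)\right)\right) - 5320\right) = -28787 - \left(\left(11343 + 15 \left(1 - 1380\right)\right) - 5320\right) = -28787 - \left(\left(11343 + 15 \left(-1379\right)\right) - 5320\right) = -28787 - \left(\left(11343 - 20685\right) - 5320\right) = -28787 - \left(-9342 - 5320\right) = -28787 - -14662 = -28787 + 14662 = -14125$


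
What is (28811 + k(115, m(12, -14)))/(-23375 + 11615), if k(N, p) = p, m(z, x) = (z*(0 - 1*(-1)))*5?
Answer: -28871/11760 ≈ -2.4550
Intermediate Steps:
m(z, x) = 5*z (m(z, x) = (z*(0 + 1))*5 = (z*1)*5 = z*5 = 5*z)
(28811 + k(115, m(12, -14)))/(-23375 + 11615) = (28811 + 5*12)/(-23375 + 11615) = (28811 + 60)/(-11760) = 28871*(-1/11760) = -28871/11760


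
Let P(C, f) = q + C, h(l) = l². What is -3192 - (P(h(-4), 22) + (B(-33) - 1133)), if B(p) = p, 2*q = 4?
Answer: -2044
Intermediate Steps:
q = 2 (q = (½)*4 = 2)
P(C, f) = 2 + C
-3192 - (P(h(-4), 22) + (B(-33) - 1133)) = -3192 - ((2 + (-4)²) + (-33 - 1133)) = -3192 - ((2 + 16) - 1166) = -3192 - (18 - 1166) = -3192 - 1*(-1148) = -3192 + 1148 = -2044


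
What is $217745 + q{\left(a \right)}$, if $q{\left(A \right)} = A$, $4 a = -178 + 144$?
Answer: $\frac{435473}{2} \approx 2.1774 \cdot 10^{5}$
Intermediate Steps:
$a = - \frac{17}{2}$ ($a = \frac{-178 + 144}{4} = \frac{1}{4} \left(-34\right) = - \frac{17}{2} \approx -8.5$)
$217745 + q{\left(a \right)} = 217745 - \frac{17}{2} = \frac{435473}{2}$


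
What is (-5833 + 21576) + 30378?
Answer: 46121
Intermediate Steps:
(-5833 + 21576) + 30378 = 15743 + 30378 = 46121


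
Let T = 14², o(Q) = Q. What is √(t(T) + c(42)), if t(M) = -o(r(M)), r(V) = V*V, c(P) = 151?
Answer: I*√38265 ≈ 195.61*I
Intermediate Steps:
r(V) = V²
T = 196
t(M) = -M²
√(t(T) + c(42)) = √(-1*196² + 151) = √(-1*38416 + 151) = √(-38416 + 151) = √(-38265) = I*√38265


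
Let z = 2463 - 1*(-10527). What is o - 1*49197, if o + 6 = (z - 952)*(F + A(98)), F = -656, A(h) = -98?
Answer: -9125855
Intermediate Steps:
z = 12990 (z = 2463 + 10527 = 12990)
o = -9076658 (o = -6 + (12990 - 952)*(-656 - 98) = -6 + 12038*(-754) = -6 - 9076652 = -9076658)
o - 1*49197 = -9076658 - 1*49197 = -9076658 - 49197 = -9125855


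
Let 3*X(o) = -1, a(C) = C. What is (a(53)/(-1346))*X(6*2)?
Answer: 53/4038 ≈ 0.013125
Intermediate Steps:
X(o) = -⅓ (X(o) = (⅓)*(-1) = -⅓)
(a(53)/(-1346))*X(6*2) = (53/(-1346))*(-⅓) = (53*(-1/1346))*(-⅓) = -53/1346*(-⅓) = 53/4038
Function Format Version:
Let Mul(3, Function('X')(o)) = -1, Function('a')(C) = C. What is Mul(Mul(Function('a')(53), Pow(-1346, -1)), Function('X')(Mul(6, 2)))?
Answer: Rational(53, 4038) ≈ 0.013125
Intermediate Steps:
Function('X')(o) = Rational(-1, 3) (Function('X')(o) = Mul(Rational(1, 3), -1) = Rational(-1, 3))
Mul(Mul(Function('a')(53), Pow(-1346, -1)), Function('X')(Mul(6, 2))) = Mul(Mul(53, Pow(-1346, -1)), Rational(-1, 3)) = Mul(Mul(53, Rational(-1, 1346)), Rational(-1, 3)) = Mul(Rational(-53, 1346), Rational(-1, 3)) = Rational(53, 4038)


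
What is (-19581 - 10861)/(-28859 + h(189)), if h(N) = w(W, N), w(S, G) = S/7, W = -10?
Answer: 213094/202023 ≈ 1.0548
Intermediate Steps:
w(S, G) = S/7 (w(S, G) = S*(1/7) = S/7)
h(N) = -10/7 (h(N) = (1/7)*(-10) = -10/7)
(-19581 - 10861)/(-28859 + h(189)) = (-19581 - 10861)/(-28859 - 10/7) = -30442/(-202023/7) = -30442*(-7/202023) = 213094/202023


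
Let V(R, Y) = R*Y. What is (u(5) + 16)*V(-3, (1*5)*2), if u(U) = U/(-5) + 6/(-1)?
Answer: -270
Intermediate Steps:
u(U) = -6 - U/5 (u(U) = U*(-⅕) + 6*(-1) = -U/5 - 6 = -6 - U/5)
(u(5) + 16)*V(-3, (1*5)*2) = ((-6 - ⅕*5) + 16)*(-3*1*5*2) = ((-6 - 1) + 16)*(-15*2) = (-7 + 16)*(-3*10) = 9*(-30) = -270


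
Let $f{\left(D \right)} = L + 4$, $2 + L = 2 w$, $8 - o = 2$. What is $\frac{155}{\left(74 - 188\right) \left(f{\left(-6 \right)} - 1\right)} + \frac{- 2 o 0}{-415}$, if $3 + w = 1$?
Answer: $\frac{155}{342} \approx 0.45322$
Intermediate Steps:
$o = 6$ ($o = 8 - 2 = 6$)
$w = -2$ ($w = -3 + 1 = -2$)
$L = -6$ ($L = -2 + 2 \left(-2\right) = -2 - 4 = -6$)
$f{\left(D \right)} = -2$ ($f{\left(D \right)} = -6 + 4 = -2$)
$\frac{155}{\left(74 - 188\right) \left(f{\left(-6 \right)} - 1\right)} + \frac{- 2 o 0}{-415} = \frac{155}{\left(74 - 188\right) \left(-2 - 1\right)} + \frac{\left(-2\right) 6 \cdot 0}{-415} = \frac{155}{\left(-114\right) \left(-3\right)} + \left(-12\right) 0 \left(- \frac{1}{415}\right) = \frac{155}{342} + 0 \left(- \frac{1}{415}\right) = 155 \cdot \frac{1}{342} + 0 = \frac{155}{342} + 0 = \frac{155}{342}$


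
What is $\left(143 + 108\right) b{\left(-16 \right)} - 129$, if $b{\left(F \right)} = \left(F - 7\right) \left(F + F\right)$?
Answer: $184607$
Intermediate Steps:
$b{\left(F \right)} = 2 F \left(-7 + F\right)$ ($b{\left(F \right)} = \left(-7 + F\right) 2 F = 2 F \left(-7 + F\right)$)
$\left(143 + 108\right) b{\left(-16 \right)} - 129 = \left(143 + 108\right) 2 \left(-16\right) \left(-7 - 16\right) - 129 = 251 \cdot 2 \left(-16\right) \left(-23\right) - 129 = 251 \cdot 736 - 129 = 184736 - 129 = 184607$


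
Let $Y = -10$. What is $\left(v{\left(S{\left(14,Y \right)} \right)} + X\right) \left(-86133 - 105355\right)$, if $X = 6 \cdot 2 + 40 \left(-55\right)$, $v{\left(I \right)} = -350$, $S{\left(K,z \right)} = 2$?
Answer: $485996544$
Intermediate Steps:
$X = -2188$ ($X = 12 - 2200 = -2188$)
$\left(v{\left(S{\left(14,Y \right)} \right)} + X\right) \left(-86133 - 105355\right) = \left(-350 - 2188\right) \left(-86133 - 105355\right) = \left(-2538\right) \left(-191488\right) = 485996544$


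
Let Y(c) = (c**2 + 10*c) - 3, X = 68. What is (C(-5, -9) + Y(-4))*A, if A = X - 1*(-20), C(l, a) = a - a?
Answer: -2376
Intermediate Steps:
Y(c) = -3 + c**2 + 10*c
C(l, a) = 0
A = 88 (A = 68 - 1*(-20) = 68 + 20 = 88)
(C(-5, -9) + Y(-4))*A = (0 + (-3 + (-4)**2 + 10*(-4)))*88 = (0 + (-3 + 16 - 40))*88 = (0 - 27)*88 = -27*88 = -2376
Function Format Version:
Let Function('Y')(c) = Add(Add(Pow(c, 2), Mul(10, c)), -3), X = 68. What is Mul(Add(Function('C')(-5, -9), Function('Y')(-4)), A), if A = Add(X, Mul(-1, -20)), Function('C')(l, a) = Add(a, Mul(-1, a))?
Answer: -2376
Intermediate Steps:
Function('Y')(c) = Add(-3, Pow(c, 2), Mul(10, c))
Function('C')(l, a) = 0
A = 88 (A = Add(68, Mul(-1, -20)) = Add(68, 20) = 88)
Mul(Add(Function('C')(-5, -9), Function('Y')(-4)), A) = Mul(Add(0, Add(-3, Pow(-4, 2), Mul(10, -4))), 88) = Mul(Add(0, Add(-3, 16, -40)), 88) = Mul(Add(0, -27), 88) = Mul(-27, 88) = -2376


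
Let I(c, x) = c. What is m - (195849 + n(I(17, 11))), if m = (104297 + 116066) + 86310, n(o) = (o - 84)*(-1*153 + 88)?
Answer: 106469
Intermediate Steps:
n(o) = 5460 - 65*o (n(o) = (-84 + o)*(-153 + 88) = (-84 + o)*(-65) = 5460 - 65*o)
m = 306673 (m = 220363 + 86310 = 306673)
m - (195849 + n(I(17, 11))) = 306673 - (195849 + (5460 - 65*17)) = 306673 - (195849 + (5460 - 1105)) = 306673 - (195849 + 4355) = 306673 - 1*200204 = 306673 - 200204 = 106469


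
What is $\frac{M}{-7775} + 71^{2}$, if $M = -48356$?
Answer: $\frac{39242131}{7775} \approx 5047.2$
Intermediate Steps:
$\frac{M}{-7775} + 71^{2} = - \frac{48356}{-7775} + 71^{2} = \left(-48356\right) \left(- \frac{1}{7775}\right) + 5041 = \frac{48356}{7775} + 5041 = \frac{39242131}{7775}$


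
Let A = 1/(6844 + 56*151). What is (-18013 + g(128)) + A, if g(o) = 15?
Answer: -275369399/15300 ≈ -17998.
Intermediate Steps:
A = 1/15300 (A = 1/(6844 + 8456) = 1/15300 ≈ 6.5360e-5)
(-18013 + g(128)) + A = (-18013 + 15) + 1/15300 = -17998 + 1/15300 = -275369399/15300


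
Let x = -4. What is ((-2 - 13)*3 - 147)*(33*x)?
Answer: 25344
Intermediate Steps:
((-2 - 13)*3 - 147)*(33*x) = ((-2 - 13)*3 - 147)*(33*(-4)) = (-15*3 - 147)*(-132) = (-45 - 147)*(-132) = -192*(-132) = 25344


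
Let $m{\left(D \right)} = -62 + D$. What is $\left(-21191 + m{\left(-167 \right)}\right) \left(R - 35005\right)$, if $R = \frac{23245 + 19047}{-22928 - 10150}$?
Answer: $\frac{4133837524740}{5513} \approx 7.4983 \cdot 10^{8}$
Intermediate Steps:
$R = - \frac{21146}{16539}$ ($R = \frac{42292}{-33078} = 42292 \left(- \frac{1}{33078}\right) = - \frac{21146}{16539} \approx -1.2786$)
$\left(-21191 + m{\left(-167 \right)}\right) \left(R - 35005\right) = \left(-21191 - 229\right) \left(- \frac{21146}{16539} - 35005\right) = \left(-21191 - 229\right) \left(- \frac{578968841}{16539}\right) = \left(-21420\right) \left(- \frac{578968841}{16539}\right) = \frac{4133837524740}{5513}$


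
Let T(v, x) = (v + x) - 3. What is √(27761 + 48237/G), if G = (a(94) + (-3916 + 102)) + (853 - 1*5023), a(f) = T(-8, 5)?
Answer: √1771879602470/7990 ≈ 166.60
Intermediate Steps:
T(v, x) = -3 + v + x
a(f) = -6 (a(f) = -3 - 8 + 5 = -6)
G = -7990 (G = (-6 + (-3916 + 102)) + (853 - 1*5023) = (-6 - 3814) + (853 - 5023) = -3820 - 4170 = -7990)
√(27761 + 48237/G) = √(27761 + 48237/(-7990)) = √(27761 + 48237*(-1/7990)) = √(27761 - 48237/7990) = √(221762153/7990) = √1771879602470/7990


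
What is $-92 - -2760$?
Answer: $2668$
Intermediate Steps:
$-92 - -2760 = -92 + 2760 = 2668$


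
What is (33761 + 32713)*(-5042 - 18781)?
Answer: -1583610102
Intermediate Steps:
(33761 + 32713)*(-5042 - 18781) = 66474*(-23823) = -1583610102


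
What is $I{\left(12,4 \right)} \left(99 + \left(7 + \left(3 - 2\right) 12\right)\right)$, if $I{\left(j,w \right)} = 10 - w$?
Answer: $708$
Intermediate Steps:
$I{\left(12,4 \right)} \left(99 + \left(7 + \left(3 - 2\right) 12\right)\right) = \left(10 - 4\right) \left(99 + \left(7 + \left(3 - 2\right) 12\right)\right) = \left(10 - 4\right) \left(99 + \left(7 + 1 \cdot 12\right)\right) = 6 \left(99 + \left(7 + 12\right)\right) = 6 \left(99 + 19\right) = 6 \cdot 118 = 708$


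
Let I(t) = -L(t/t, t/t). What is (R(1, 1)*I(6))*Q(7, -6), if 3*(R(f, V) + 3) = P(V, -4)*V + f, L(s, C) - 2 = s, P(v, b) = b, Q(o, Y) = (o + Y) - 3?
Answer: -24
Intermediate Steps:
Q(o, Y) = -3 + Y + o (Q(o, Y) = (Y + o) - 3 = -3 + Y + o)
L(s, C) = 2 + s
R(f, V) = -3 - 4*V/3 + f/3 (R(f, V) = -3 + (-4*V + f)/3 = -3 + (f - 4*V)/3 = -3 + (-4*V/3 + f/3) = -3 - 4*V/3 + f/3)
I(t) = -3 (I(t) = -(2 + t/t) = -(2 + 1) = -1*3 = -3)
(R(1, 1)*I(6))*Q(7, -6) = ((-3 - 4/3*1 + (1/3)*1)*(-3))*(-3 - 6 + 7) = ((-3 - 4/3 + 1/3)*(-3))*(-2) = -4*(-3)*(-2) = 12*(-2) = -24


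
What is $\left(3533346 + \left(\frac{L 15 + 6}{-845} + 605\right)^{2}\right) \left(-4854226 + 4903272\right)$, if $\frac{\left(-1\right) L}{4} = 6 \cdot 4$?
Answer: $\frac{136628257733503826}{714025} \approx 1.9135 \cdot 10^{11}$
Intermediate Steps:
$L = -96$ ($L = - 4 \cdot 6 \cdot 4 = \left(-4\right) 24 = -96$)
$\left(3533346 + \left(\frac{L 15 + 6}{-845} + 605\right)^{2}\right) \left(-4854226 + 4903272\right) = \left(3533346 + \left(\frac{\left(-96\right) 15 + 6}{-845} + 605\right)^{2}\right) \left(-4854226 + 4903272\right) = \left(3533346 + \left(\left(-1440 + 6\right) \left(- \frac{1}{845}\right) + 605\right)^{2}\right) 49046 = \left(3533346 + \left(\left(-1434\right) \left(- \frac{1}{845}\right) + 605\right)^{2}\right) 49046 = \left(3533346 + \left(\frac{1434}{845} + 605\right)^{2}\right) 49046 = \left(3533346 + \left(\frac{512659}{845}\right)^{2}\right) 49046 = \left(3533346 + \frac{262819250281}{714025}\right) 49046 = \frac{2785716627931}{714025} \cdot 49046 = \frac{136628257733503826}{714025}$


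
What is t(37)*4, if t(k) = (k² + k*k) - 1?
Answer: 10948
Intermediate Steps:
t(k) = -1 + 2*k² (t(k) = (k² + k²) - 1 = 2*k² - 1 = -1 + 2*k²)
t(37)*4 = (-1 + 2*37²)*4 = (-1 + 2*1369)*4 = (-1 + 2738)*4 = 2737*4 = 10948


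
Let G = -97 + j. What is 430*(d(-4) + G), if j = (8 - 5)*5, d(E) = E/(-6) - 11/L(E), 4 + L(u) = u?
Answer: -412585/12 ≈ -34382.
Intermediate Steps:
L(u) = -4 + u
d(E) = -11/(-4 + E) - E/6 (d(E) = E/(-6) - 11/(-4 + E) = E*(-⅙) - 11/(-4 + E) = -E/6 - 11/(-4 + E) = -11/(-4 + E) - E/6)
j = 15 (j = 3*5 = 15)
G = -82 (G = -97 + 15 = -82)
430*(d(-4) + G) = 430*((-66 - 1*(-4)*(-4 - 4))/(6*(-4 - 4)) - 82) = 430*((⅙)*(-66 - 1*(-4)*(-8))/(-8) - 82) = 430*((⅙)*(-⅛)*(-66 - 32) - 82) = 430*((⅙)*(-⅛)*(-98) - 82) = 430*(49/24 - 82) = 430*(-1919/24) = -412585/12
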